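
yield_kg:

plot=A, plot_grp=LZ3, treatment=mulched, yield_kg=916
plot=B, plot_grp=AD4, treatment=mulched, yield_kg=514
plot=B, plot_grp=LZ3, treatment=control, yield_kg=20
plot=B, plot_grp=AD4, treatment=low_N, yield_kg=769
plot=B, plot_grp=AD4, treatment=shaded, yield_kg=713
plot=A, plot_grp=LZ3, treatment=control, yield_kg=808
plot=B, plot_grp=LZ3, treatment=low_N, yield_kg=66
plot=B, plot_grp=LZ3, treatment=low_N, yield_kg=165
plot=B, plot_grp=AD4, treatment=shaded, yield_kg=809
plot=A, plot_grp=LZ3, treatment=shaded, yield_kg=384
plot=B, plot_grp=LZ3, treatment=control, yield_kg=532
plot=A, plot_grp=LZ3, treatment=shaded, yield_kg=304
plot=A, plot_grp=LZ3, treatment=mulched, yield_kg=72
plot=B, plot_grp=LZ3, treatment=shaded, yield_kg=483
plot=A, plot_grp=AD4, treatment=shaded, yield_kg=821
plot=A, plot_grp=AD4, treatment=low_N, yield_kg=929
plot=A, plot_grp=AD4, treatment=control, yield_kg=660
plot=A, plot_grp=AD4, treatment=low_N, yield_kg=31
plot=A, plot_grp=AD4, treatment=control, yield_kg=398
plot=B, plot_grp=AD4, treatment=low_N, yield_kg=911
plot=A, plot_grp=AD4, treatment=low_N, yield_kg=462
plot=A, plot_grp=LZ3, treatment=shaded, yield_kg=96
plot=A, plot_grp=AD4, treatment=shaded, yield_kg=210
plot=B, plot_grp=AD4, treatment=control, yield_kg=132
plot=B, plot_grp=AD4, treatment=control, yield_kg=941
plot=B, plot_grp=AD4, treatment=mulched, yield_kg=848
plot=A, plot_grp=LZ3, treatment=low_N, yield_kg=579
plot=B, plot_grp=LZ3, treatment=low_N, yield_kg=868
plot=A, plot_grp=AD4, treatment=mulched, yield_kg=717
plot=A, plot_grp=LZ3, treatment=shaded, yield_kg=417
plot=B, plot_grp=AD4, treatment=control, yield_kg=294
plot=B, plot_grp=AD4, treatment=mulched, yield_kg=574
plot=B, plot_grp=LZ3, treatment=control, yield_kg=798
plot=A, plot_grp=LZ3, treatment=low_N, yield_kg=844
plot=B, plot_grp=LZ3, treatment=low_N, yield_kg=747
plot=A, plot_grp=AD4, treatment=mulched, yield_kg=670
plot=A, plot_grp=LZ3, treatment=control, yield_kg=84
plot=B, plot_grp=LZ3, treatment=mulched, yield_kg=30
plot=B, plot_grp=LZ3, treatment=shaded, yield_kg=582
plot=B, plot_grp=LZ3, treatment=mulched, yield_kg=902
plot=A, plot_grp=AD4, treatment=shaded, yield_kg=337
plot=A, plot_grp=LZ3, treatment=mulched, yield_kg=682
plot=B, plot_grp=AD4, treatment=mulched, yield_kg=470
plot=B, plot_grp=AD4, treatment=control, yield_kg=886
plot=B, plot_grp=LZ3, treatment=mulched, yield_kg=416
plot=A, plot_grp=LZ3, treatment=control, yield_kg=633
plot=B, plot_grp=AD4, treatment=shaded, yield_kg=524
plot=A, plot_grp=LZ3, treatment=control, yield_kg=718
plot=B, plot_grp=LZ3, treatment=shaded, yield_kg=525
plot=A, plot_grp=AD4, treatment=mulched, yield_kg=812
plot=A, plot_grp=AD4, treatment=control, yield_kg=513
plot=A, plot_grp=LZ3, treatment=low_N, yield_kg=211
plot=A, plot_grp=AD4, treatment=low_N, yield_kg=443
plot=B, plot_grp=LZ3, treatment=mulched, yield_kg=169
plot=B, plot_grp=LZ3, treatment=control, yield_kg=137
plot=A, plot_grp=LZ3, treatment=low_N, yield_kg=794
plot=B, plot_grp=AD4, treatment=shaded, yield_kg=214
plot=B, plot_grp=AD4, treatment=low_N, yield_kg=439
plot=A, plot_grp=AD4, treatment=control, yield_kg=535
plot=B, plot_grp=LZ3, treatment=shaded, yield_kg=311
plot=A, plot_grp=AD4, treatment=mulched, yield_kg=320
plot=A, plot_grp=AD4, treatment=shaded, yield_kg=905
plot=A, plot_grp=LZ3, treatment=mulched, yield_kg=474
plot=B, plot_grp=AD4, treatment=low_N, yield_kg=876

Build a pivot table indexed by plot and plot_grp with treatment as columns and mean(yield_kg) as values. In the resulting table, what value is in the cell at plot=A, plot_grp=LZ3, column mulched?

536

Rows with plot=A, plot_grp=LZ3 and treatment=mulched: yield_kg values are 916, 72, 682, 474.
(916 + 72 + 682 + 474) / 4 = 536.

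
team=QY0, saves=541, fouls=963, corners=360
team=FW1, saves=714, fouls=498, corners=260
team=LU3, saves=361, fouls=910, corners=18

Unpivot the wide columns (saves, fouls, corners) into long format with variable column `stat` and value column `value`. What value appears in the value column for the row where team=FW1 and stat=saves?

Unpivoting turns each (team, wide-column) pair into one long row.
The wide cell at row FW1, column saves holds 714, so the long row (FW1, saves) has value=714.

714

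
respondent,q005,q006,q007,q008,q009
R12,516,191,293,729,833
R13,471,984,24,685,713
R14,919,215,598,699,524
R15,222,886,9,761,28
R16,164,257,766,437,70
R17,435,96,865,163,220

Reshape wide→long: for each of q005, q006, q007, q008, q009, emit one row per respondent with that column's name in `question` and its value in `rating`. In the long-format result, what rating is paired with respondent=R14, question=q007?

Unpivoting turns each (respondent, wide-column) pair into one long row.
The wide cell at row R14, column q007 holds 598, so the long row (R14, q007) has rating=598.

598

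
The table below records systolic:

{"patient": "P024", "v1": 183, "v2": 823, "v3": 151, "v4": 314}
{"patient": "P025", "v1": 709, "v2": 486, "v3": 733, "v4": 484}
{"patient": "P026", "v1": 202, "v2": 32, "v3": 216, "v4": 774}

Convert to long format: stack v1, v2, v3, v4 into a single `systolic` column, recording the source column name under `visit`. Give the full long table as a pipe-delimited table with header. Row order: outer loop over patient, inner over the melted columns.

Each (patient, column) pair becomes one row: 3 × 4 = 12 rows.
For example, (P024, v1) → systolic=183.

| patient | visit | systolic |
| P024 | v1 | 183 |
| P024 | v2 | 823 |
| P024 | v3 | 151 |
| P024 | v4 | 314 |
| P025 | v1 | 709 |
| P025 | v2 | 486 |
| P025 | v3 | 733 |
| P025 | v4 | 484 |
| P026 | v1 | 202 |
| P026 | v2 | 32 |
| P026 | v3 | 216 |
| P026 | v4 | 774 |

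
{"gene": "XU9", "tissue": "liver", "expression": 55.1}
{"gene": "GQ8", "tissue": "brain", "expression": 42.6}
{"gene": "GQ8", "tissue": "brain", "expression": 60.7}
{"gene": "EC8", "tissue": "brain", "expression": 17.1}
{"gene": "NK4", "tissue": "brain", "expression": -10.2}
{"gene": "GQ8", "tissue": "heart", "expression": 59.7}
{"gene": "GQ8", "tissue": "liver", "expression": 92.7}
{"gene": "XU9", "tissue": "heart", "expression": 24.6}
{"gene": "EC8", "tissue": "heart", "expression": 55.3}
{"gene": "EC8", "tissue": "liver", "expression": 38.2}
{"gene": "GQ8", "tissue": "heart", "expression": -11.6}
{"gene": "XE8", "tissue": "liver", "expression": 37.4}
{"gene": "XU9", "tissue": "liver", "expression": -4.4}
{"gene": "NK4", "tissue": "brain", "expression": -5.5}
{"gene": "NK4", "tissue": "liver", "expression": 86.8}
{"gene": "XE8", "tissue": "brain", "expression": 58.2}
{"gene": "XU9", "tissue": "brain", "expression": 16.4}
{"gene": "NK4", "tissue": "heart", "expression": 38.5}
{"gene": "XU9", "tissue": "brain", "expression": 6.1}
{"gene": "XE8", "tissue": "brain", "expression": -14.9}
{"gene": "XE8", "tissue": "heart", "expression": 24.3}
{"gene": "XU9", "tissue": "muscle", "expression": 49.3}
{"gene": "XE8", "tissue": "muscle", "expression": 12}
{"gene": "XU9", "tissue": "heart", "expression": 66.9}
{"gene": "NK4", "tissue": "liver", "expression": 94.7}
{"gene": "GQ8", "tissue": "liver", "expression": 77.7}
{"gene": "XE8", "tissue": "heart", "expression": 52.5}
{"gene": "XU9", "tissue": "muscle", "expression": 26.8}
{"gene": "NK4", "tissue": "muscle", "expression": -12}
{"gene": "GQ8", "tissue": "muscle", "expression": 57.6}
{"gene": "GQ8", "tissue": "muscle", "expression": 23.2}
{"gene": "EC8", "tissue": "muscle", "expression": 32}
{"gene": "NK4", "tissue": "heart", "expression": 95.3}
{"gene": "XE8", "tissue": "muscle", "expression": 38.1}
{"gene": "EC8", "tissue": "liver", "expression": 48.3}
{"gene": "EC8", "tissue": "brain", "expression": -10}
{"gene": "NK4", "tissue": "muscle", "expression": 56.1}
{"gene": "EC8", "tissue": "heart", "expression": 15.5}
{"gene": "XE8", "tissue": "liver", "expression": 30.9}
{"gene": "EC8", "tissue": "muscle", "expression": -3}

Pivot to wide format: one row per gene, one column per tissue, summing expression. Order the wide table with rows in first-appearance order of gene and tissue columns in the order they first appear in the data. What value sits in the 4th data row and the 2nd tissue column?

-15.7

With rows in first-appearance order of gene, row 4 is gene=NK4. tissue columns in first-appearance order: liver, brain, heart, muscle; column 2 is brain.
Long rows with gene=NK4, tissue=brain: -10.2 + -5.5 = -15.7.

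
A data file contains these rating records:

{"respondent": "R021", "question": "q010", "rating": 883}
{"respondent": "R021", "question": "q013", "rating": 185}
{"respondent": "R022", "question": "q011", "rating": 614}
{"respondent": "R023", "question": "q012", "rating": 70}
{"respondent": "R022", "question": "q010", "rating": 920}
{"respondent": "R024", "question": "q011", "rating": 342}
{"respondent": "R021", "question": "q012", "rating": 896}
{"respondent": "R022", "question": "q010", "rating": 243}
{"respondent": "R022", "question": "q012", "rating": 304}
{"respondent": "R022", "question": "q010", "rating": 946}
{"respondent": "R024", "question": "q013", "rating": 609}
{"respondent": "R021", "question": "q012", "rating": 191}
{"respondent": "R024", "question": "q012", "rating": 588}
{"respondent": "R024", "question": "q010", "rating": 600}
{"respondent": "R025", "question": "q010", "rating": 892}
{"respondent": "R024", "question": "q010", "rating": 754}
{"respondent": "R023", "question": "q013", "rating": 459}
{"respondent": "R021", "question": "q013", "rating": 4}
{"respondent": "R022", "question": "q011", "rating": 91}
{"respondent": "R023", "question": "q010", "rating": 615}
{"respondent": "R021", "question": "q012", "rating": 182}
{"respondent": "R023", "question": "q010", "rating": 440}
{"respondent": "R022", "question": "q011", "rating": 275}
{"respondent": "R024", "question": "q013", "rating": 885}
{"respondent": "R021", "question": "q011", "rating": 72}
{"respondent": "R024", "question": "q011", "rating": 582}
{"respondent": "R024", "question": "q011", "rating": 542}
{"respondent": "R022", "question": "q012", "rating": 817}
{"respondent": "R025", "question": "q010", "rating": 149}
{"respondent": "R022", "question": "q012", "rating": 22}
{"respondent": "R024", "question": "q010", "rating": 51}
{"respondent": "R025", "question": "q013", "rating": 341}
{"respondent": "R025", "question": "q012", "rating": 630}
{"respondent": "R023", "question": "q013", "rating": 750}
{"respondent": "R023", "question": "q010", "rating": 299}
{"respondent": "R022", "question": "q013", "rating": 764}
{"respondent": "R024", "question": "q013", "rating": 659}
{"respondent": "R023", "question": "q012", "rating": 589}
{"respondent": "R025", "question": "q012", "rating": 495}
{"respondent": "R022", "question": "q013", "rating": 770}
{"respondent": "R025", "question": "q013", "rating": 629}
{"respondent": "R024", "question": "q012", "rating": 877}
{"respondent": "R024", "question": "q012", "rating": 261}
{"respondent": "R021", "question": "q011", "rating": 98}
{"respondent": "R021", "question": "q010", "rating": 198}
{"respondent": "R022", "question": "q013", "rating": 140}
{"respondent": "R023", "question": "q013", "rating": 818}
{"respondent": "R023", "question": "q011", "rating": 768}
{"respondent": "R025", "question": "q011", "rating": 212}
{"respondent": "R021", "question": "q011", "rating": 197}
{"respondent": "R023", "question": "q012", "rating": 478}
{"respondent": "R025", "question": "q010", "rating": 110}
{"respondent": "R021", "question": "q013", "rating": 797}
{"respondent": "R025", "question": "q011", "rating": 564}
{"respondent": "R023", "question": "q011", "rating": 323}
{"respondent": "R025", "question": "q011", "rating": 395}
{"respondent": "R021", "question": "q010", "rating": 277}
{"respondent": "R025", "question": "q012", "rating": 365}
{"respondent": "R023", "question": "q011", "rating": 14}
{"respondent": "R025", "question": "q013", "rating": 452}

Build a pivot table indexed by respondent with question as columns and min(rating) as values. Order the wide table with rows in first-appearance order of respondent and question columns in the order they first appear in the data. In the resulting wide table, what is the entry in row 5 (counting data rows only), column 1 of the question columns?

110

With rows in first-appearance order of respondent, row 5 is respondent=R025. question columns in first-appearance order: q010, q013, q011, q012; column 1 is q010.
Long rows with respondent=R025, question=q010: min(892, 149, 110) = 110.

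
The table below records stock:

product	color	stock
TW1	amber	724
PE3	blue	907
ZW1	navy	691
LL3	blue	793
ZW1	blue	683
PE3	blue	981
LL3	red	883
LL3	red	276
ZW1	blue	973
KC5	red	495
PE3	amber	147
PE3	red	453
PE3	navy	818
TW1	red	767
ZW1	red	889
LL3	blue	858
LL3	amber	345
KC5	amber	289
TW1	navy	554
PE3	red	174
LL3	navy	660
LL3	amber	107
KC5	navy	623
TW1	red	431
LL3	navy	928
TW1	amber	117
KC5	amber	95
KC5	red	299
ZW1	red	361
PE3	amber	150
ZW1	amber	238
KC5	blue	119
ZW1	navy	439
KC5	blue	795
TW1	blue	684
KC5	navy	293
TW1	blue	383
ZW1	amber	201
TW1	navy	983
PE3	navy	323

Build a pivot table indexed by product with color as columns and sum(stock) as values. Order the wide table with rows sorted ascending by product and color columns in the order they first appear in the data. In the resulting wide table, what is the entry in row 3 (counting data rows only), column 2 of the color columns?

1888

With rows sorted ascending by product, row 3 is product=PE3. color columns in first-appearance order: amber, blue, navy, red; column 2 is blue.
Long rows with product=PE3, color=blue: 907 + 981 = 1888.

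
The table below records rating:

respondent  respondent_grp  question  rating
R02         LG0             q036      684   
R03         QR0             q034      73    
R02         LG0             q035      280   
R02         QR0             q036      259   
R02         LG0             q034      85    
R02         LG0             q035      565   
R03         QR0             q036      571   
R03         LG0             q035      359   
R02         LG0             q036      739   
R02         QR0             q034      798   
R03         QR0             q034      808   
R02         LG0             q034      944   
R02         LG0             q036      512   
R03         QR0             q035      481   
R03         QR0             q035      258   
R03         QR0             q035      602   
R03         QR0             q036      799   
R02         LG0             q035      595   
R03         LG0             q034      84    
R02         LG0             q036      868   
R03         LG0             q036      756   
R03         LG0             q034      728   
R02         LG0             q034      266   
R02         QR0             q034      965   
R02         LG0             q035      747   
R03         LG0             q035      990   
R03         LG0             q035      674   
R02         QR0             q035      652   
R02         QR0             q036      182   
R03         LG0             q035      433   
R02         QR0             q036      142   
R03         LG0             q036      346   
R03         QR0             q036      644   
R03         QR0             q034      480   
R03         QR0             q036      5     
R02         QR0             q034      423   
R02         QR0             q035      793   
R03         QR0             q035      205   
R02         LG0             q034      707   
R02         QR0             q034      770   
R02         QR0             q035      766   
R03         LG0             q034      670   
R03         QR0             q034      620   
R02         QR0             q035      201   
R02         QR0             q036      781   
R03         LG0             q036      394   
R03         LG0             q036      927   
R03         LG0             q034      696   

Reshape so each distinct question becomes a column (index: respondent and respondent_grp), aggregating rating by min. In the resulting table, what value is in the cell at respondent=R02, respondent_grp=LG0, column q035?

280

Rows with respondent=R02, respondent_grp=LG0 and question=q035: rating values are 280, 565, 595, 747.
min(280, 565, 595, 747) = 280.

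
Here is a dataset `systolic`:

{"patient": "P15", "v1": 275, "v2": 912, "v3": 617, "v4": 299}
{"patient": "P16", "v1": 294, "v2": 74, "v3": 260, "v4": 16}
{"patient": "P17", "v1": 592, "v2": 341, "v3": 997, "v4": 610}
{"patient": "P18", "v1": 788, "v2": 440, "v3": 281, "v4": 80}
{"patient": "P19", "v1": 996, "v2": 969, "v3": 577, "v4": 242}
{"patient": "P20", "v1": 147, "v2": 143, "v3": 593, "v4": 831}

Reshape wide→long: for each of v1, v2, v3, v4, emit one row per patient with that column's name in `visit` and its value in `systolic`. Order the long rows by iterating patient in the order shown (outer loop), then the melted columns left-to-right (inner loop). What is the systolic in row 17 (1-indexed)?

24 rows total (6 × 4). Row 17: index ⌊(17-1)/4⌋ = 4 into patient → P19; (17-1) mod 4 = 0 into the melted columns → v1.
So row 17 is (P19, v1, 996); systolic = 996.

996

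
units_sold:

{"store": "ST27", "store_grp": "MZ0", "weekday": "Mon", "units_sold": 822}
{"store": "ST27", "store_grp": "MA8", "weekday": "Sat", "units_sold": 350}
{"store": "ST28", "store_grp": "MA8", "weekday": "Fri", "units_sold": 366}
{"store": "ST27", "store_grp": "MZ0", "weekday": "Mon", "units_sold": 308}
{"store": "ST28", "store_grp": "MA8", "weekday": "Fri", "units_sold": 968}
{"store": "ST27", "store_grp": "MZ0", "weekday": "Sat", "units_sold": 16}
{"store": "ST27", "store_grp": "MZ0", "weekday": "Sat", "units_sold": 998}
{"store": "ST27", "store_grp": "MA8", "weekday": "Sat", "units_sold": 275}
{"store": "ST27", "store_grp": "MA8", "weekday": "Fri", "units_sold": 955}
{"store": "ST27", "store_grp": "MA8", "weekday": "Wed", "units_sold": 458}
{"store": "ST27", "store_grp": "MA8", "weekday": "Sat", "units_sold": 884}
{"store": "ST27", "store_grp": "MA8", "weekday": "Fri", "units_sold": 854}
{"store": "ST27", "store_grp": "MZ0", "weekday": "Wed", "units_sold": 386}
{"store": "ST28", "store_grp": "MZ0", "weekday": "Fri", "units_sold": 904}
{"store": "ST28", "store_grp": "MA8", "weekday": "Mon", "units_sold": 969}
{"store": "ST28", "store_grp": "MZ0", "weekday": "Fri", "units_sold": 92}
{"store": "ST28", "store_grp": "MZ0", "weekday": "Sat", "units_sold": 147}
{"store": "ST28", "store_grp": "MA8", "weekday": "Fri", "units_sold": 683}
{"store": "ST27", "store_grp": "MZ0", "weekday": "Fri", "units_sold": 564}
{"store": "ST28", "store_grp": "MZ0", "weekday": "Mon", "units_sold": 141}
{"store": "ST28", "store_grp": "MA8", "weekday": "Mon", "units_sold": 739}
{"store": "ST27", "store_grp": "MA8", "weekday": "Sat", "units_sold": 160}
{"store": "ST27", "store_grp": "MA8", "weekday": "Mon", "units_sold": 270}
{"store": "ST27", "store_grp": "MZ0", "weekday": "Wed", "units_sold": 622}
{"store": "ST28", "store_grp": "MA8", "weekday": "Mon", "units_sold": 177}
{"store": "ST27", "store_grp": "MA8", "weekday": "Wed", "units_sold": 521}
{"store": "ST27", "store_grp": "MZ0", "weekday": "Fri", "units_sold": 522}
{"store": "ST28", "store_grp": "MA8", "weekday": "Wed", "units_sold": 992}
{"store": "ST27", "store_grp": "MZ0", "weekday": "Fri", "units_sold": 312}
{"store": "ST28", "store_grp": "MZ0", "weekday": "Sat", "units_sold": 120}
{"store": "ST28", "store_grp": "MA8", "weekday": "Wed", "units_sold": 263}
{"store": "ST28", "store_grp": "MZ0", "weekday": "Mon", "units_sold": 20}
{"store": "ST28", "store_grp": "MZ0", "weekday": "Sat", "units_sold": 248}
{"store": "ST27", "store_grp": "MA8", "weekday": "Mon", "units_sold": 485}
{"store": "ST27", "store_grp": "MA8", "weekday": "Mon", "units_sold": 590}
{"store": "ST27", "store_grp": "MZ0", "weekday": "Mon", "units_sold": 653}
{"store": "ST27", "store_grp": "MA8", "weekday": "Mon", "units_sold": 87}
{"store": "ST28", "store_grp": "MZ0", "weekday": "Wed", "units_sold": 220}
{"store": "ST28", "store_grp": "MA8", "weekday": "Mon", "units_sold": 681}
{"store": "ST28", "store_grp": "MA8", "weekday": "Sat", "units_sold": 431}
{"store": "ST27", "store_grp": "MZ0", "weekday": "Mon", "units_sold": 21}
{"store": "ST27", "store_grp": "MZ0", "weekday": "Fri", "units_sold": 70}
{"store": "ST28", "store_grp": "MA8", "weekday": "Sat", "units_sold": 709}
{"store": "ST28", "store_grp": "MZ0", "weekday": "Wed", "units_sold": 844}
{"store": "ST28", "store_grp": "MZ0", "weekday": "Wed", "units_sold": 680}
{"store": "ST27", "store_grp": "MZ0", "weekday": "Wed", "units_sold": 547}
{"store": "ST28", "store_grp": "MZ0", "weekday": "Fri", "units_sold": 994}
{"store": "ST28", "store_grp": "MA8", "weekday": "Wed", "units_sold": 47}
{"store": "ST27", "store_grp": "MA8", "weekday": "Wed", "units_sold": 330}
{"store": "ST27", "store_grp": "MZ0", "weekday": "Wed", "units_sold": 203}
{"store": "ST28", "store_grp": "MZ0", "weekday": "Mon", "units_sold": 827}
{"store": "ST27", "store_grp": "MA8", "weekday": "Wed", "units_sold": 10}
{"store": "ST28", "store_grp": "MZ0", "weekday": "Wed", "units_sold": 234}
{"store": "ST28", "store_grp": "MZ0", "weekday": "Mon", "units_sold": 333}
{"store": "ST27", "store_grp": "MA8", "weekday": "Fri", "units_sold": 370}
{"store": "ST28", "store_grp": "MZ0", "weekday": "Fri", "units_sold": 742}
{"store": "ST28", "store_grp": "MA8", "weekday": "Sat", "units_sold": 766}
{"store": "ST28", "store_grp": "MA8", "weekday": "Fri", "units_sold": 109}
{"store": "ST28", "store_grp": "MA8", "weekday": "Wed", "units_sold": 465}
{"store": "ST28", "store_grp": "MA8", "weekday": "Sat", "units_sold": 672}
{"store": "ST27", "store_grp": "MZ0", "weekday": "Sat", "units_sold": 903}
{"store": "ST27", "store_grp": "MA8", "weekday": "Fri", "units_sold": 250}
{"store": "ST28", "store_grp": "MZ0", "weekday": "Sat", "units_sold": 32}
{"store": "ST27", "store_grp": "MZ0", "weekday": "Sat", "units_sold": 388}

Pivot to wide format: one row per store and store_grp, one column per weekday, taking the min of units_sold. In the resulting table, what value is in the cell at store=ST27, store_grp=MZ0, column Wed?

203

Rows with store=ST27, store_grp=MZ0 and weekday=Wed: units_sold values are 386, 622, 547, 203.
min(386, 622, 547, 203) = 203.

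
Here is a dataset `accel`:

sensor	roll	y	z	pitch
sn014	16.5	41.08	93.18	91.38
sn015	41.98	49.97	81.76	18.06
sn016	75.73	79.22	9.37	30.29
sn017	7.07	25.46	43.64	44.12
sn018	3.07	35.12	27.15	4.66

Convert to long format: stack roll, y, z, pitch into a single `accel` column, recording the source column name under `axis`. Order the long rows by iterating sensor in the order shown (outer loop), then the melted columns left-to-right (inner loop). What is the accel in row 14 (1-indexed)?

20 rows total (5 × 4). Row 14: index ⌊(14-1)/4⌋ = 3 into sensor → sn017; (14-1) mod 4 = 1 into the melted columns → y.
So row 14 is (sn017, y, 25.46); accel = 25.46.

25.46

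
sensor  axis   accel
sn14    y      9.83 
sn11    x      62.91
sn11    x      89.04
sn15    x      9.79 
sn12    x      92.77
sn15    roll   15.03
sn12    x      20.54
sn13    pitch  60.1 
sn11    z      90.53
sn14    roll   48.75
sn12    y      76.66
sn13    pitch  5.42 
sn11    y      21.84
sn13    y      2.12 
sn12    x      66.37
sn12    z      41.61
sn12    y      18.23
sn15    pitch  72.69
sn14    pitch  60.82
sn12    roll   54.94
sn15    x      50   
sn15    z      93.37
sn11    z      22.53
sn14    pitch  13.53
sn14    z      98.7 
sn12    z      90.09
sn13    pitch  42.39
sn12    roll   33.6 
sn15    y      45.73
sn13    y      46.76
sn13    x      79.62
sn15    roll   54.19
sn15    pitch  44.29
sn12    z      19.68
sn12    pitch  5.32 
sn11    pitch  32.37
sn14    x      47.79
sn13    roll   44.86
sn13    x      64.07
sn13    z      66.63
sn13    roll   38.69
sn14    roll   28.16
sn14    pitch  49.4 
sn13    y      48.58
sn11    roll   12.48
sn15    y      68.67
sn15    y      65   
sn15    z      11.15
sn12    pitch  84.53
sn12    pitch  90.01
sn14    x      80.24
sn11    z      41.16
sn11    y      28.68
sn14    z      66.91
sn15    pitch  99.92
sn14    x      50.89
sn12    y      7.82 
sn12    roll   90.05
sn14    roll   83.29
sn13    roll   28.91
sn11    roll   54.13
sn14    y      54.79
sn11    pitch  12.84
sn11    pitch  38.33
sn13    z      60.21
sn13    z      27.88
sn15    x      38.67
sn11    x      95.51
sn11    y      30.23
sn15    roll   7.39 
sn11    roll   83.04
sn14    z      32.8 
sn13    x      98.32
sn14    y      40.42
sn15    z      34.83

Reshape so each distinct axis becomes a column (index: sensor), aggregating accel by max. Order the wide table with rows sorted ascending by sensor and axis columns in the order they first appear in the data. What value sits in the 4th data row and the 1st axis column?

With rows sorted ascending by sensor, row 4 is sensor=sn14. axis columns in first-appearance order: y, x, roll, pitch, z; column 1 is y.
Long rows with sensor=sn14, axis=y: max(9.83, 54.79, 40.42) = 54.79.

54.79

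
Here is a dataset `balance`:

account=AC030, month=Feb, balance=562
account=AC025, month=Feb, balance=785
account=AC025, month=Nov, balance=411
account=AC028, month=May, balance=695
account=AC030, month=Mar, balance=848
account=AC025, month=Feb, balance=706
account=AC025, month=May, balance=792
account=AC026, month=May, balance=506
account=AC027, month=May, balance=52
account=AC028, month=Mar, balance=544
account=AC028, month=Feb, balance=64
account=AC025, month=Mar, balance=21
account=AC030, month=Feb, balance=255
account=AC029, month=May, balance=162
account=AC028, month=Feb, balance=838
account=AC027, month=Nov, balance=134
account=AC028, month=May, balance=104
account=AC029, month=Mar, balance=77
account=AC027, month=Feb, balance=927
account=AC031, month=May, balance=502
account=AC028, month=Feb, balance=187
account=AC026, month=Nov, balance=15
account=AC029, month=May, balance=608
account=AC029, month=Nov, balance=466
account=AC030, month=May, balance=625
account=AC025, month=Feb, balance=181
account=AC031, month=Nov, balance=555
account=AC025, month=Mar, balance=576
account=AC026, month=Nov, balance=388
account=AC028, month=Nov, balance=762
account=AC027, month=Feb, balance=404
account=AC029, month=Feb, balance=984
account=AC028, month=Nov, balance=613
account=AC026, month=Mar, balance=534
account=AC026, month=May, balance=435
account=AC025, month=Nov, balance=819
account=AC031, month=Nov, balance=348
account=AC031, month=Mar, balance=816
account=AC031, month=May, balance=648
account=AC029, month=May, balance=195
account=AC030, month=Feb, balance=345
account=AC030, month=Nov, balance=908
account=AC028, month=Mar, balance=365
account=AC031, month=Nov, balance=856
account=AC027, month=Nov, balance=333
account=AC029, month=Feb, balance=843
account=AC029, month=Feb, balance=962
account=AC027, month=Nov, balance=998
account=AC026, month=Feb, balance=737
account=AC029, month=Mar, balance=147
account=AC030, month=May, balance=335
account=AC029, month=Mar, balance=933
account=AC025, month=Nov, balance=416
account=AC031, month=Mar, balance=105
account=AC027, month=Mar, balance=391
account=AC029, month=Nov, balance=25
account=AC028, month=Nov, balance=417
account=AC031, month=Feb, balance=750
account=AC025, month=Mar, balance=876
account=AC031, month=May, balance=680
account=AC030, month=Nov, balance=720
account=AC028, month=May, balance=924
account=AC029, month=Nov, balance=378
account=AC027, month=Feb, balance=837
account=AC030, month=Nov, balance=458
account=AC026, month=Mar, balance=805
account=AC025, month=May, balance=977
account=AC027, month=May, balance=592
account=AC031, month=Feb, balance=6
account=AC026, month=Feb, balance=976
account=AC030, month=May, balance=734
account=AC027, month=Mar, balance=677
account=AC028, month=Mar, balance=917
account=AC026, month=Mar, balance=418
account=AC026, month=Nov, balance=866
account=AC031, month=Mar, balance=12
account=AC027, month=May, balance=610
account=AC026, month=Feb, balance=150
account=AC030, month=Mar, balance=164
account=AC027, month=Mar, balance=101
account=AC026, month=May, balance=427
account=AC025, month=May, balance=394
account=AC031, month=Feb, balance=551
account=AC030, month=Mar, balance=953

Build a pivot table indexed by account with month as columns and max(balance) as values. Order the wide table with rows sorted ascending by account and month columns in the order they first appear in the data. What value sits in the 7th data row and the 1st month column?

With rows sorted ascending by account, row 7 is account=AC031. month columns in first-appearance order: Feb, Nov, May, Mar; column 1 is Feb.
Long rows with account=AC031, month=Feb: max(750, 6, 551) = 750.

750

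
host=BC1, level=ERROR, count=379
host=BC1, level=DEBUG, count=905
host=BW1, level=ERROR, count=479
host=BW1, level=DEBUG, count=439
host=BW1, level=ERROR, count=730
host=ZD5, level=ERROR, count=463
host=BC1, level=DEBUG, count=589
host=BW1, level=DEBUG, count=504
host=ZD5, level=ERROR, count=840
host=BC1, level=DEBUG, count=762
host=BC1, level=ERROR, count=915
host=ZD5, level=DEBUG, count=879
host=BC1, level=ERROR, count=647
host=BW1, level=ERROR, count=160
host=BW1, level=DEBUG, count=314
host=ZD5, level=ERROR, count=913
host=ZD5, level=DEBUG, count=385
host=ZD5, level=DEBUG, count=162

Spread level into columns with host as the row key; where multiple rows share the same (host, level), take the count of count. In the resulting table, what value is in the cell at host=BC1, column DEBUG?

3

Rows with host=BC1 and level=DEBUG: count values are 905, 589, 762.
3 rows match — count = 3.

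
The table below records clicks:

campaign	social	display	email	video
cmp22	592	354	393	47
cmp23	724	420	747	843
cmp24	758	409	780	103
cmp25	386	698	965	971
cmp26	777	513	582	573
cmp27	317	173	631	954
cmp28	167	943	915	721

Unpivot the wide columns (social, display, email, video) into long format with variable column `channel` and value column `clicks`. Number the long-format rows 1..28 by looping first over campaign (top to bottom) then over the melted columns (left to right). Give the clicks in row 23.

631

28 rows total (7 × 4). Row 23: index ⌊(23-1)/4⌋ = 5 into campaign → cmp27; (23-1) mod 4 = 2 into the melted columns → email.
So row 23 is (cmp27, email, 631); clicks = 631.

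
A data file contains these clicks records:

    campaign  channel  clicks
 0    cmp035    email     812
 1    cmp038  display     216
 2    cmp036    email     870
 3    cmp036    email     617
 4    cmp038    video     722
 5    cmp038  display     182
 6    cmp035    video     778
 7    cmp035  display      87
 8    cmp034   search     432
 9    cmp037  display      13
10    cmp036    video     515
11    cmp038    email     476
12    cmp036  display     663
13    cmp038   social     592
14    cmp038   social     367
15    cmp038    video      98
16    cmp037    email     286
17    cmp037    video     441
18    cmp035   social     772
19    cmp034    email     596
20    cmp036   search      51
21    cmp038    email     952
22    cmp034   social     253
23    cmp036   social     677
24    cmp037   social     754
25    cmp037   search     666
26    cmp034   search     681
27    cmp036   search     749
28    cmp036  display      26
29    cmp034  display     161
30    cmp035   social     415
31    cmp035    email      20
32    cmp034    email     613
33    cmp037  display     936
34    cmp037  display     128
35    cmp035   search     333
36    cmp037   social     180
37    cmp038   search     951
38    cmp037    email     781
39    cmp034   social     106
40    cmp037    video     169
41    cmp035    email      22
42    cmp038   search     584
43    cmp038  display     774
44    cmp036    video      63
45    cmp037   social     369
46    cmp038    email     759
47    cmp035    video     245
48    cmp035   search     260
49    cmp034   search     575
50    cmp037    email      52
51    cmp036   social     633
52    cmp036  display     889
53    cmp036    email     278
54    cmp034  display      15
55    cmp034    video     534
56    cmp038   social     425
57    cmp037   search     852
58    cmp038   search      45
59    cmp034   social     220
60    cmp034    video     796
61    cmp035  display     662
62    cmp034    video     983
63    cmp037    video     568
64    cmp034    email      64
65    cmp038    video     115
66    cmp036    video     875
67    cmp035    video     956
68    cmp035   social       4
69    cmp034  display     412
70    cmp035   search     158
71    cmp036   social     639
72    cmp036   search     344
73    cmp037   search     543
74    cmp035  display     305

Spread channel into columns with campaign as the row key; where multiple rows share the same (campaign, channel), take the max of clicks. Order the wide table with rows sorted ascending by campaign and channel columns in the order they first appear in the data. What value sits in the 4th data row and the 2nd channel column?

With rows sorted ascending by campaign, row 4 is campaign=cmp037. channel columns in first-appearance order: email, display, video, search, social; column 2 is display.
Long rows with campaign=cmp037, channel=display: max(13, 936, 128) = 936.

936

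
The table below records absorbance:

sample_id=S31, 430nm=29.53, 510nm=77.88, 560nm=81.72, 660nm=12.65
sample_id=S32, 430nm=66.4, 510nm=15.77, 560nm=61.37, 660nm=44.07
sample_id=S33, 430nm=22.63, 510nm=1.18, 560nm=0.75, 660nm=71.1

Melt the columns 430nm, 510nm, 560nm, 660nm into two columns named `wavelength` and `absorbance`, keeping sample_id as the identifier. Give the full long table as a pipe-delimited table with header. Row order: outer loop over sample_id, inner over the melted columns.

| sample_id | wavelength | absorbance |
| S31 | 430nm | 29.53 |
| S31 | 510nm | 77.88 |
| S31 | 560nm | 81.72 |
| S31 | 660nm | 12.65 |
| S32 | 430nm | 66.4 |
| S32 | 510nm | 15.77 |
| S32 | 560nm | 61.37 |
| S32 | 660nm | 44.07 |
| S33 | 430nm | 22.63 |
| S33 | 510nm | 1.18 |
| S33 | 560nm | 0.75 |
| S33 | 660nm | 71.1 |

Each (sample_id, column) pair becomes one row: 3 × 4 = 12 rows.
For example, (S31, 430nm) → absorbance=29.53.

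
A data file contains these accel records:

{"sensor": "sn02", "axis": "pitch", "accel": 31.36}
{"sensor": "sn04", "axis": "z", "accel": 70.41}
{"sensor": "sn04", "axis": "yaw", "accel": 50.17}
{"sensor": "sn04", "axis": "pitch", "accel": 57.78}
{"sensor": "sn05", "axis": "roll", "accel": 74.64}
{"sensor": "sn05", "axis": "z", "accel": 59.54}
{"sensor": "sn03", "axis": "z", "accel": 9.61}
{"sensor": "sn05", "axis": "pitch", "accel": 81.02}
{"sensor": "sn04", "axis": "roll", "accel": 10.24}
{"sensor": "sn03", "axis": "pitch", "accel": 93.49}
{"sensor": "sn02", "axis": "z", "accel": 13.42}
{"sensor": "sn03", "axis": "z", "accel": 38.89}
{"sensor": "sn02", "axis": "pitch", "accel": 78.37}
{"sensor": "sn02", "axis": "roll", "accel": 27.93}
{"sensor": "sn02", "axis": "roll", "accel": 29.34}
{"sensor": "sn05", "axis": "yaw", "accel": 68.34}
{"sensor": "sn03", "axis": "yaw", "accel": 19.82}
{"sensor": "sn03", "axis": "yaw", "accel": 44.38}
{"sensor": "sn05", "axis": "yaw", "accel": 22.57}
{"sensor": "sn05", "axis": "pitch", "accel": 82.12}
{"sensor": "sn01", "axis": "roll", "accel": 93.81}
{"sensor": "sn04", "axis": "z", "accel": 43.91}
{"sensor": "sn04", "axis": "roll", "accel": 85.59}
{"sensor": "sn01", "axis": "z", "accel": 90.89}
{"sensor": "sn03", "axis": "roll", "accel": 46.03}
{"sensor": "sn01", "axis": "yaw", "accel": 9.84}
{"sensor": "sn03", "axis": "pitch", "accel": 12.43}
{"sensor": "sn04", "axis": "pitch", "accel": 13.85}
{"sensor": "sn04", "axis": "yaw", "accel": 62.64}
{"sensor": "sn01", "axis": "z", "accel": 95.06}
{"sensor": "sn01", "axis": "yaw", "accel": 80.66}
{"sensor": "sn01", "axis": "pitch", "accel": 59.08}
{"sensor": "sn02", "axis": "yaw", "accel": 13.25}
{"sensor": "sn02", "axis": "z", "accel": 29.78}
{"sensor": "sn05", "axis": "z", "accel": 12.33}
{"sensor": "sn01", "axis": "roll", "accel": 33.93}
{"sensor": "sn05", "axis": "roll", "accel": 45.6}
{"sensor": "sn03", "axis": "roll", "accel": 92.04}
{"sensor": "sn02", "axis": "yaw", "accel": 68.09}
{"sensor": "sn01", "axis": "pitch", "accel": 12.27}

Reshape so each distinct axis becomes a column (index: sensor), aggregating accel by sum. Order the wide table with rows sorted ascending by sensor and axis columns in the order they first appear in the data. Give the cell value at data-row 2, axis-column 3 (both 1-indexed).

81.34

With rows sorted ascending by sensor, row 2 is sensor=sn02. axis columns in first-appearance order: pitch, z, yaw, roll; column 3 is yaw.
Long rows with sensor=sn02, axis=yaw: 13.25 + 68.09 = 81.34.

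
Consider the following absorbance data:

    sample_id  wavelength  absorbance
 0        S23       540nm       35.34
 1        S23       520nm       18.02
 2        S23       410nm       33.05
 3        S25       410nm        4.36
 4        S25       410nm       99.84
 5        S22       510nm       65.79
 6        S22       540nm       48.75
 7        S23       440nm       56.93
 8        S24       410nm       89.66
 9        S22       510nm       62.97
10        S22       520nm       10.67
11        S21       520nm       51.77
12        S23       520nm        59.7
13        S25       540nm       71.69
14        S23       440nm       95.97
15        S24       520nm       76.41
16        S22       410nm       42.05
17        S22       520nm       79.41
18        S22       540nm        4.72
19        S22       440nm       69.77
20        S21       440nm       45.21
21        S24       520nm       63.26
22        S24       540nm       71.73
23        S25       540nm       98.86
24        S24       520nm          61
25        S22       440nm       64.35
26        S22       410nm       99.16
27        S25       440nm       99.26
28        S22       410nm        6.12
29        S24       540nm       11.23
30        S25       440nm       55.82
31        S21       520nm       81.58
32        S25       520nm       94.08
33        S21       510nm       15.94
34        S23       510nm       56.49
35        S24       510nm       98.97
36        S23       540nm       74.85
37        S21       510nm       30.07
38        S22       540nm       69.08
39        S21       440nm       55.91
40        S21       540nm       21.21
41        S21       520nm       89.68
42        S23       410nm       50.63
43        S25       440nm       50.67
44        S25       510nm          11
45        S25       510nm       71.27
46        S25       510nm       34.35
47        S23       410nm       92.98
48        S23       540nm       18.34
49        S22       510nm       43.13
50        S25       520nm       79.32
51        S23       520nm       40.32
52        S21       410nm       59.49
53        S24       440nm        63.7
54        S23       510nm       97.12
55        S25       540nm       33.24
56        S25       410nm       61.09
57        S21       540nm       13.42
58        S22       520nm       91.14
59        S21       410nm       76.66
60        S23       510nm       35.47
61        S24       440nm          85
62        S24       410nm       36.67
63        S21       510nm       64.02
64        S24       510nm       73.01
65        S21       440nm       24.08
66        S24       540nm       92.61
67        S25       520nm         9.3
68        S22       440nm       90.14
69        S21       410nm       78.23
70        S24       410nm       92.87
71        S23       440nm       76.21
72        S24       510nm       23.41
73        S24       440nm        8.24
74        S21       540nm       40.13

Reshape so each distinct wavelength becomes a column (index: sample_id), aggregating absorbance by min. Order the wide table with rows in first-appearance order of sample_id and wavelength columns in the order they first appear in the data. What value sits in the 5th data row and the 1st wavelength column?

13.42

With rows in first-appearance order of sample_id, row 5 is sample_id=S21. wavelength columns in first-appearance order: 540nm, 520nm, 410nm, 510nm, 440nm; column 1 is 540nm.
Long rows with sample_id=S21, wavelength=540nm: min(21.21, 13.42, 40.13) = 13.42.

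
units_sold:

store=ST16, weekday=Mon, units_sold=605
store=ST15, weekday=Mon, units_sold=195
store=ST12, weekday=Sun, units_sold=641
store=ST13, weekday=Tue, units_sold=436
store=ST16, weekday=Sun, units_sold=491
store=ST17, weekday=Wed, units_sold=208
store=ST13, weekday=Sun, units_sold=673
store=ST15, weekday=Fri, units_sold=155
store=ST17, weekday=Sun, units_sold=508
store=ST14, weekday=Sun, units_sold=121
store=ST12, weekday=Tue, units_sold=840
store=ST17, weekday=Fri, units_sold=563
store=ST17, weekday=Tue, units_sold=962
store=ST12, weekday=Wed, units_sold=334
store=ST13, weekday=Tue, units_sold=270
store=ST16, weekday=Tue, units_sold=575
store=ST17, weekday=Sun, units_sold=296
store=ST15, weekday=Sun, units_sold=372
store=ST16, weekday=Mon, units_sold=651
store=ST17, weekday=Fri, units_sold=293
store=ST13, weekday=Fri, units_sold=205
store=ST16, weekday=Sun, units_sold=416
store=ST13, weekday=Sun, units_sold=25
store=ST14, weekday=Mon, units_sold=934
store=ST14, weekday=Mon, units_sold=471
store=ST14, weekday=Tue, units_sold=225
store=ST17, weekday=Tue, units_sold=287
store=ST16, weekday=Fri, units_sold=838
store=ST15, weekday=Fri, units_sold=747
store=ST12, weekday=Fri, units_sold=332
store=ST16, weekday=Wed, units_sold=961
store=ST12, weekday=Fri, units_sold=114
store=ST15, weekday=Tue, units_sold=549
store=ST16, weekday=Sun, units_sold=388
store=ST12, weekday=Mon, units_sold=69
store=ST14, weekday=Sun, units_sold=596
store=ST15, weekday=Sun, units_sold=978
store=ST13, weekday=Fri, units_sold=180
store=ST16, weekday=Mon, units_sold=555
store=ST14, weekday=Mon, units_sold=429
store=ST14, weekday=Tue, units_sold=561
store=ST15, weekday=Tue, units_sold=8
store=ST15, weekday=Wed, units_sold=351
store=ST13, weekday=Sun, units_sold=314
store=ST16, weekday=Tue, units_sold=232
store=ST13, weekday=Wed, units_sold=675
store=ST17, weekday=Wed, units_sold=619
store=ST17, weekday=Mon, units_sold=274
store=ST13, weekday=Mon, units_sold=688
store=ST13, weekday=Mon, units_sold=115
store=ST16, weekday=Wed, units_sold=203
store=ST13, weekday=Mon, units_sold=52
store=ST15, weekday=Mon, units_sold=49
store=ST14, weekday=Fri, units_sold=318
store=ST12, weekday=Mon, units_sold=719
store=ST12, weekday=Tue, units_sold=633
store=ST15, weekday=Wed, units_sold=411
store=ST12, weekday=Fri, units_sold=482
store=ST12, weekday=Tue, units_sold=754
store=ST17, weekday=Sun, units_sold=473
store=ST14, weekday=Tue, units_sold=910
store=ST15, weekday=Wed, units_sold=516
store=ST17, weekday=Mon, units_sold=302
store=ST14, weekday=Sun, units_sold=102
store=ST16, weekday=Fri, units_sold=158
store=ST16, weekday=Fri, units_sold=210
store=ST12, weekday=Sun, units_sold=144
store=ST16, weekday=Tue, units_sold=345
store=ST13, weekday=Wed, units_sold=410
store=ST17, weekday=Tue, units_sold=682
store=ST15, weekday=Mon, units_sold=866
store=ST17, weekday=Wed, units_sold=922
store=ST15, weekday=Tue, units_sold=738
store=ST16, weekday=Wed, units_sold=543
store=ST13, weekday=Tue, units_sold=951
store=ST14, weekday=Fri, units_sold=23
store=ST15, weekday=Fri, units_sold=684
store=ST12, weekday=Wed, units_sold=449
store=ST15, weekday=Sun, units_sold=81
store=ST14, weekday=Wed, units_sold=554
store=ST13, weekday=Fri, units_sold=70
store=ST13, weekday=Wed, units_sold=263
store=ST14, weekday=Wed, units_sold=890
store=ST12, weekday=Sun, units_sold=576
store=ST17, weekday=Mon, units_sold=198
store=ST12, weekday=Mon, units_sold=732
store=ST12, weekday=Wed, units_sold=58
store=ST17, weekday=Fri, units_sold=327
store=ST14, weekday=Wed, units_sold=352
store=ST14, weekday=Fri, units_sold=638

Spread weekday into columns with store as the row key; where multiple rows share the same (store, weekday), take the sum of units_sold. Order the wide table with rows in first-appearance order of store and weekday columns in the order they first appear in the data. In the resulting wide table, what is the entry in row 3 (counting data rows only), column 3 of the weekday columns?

2227

With rows in first-appearance order of store, row 3 is store=ST12. weekday columns in first-appearance order: Mon, Sun, Tue, Wed, Fri; column 3 is Tue.
Long rows with store=ST12, weekday=Tue: 840 + 633 + 754 = 2227.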